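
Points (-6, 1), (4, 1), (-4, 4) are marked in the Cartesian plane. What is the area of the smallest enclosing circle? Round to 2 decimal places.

78.54

Call the three points A, B, C in the order given.
Side lengths²: AB² = 100, AC² = 13, BC² = 73.
Since AB² = 100 ≥ 73 + 13 = 86, the angle opposite AB is not acute, so the smallest enclosing circle has AB as diameter.
Centre = midpoint of AB = (-1, 1), r² = 100/4 = 25.
Area = π·r² = π·25 ≈ 78.54.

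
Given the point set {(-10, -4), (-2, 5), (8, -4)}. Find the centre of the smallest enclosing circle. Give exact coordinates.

Call the three points A, B, C in the order given.
Side lengths²: AB² = 145, AC² = 324, BC² = 181.
Since AC² = 324 < 181 + 145 = 326, the triangle is acute, so the smallest enclosing circle is the circumcircle.
Circumcentre = (-1, -71/18), r² = 26245/324.
Centre = (-1, -71/18).

(-1, -71/18)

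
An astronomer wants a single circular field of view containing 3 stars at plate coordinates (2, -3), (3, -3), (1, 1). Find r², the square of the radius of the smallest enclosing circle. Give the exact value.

5

Call the three points A, B, C in the order given.
Side lengths²: AB² = 1, AC² = 17, BC² = 20.
Since BC² = 20 ≥ 17 + 1 = 18, the angle opposite BC is not acute, so the smallest enclosing circle has BC as diameter.
Centre = midpoint of BC = (2, -1), r² = 20/4 = 5.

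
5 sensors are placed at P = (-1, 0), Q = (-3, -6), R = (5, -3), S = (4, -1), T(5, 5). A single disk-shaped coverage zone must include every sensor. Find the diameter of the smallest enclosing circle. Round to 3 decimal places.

13.601

By Welzl's lemma the MEC is supported by two points (diametrically opposite) or three points (on a circumcircle).
The farthest pair is Q–T with squared distance 185. The circle on this segment as diameter has centre (1, -0.5) and r² = 185/4 = 46.25.
Check P: distance² to centre = 4.25 ≤ 46.25, so it lies inside.
All remaining points lie in this disk, and no smaller disk contains both endpoints, so this is the minimum enclosing circle.
Diameter = 2r = 2√(46.25) ≈ 13.601.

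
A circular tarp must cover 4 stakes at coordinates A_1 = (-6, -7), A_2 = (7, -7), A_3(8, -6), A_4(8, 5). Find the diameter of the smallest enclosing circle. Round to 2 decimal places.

18.44

The minimum enclosing circle of a finite set is fixed by two of the points (as a diameter) or three (as a circumcircle).
The farthest pair is A_1–A_4 with squared distance 340. The circle on this segment as diameter has centre (1, -1) and r² = 340/4 = 85.
Check A_2: distance² to centre = 72 ≤ 85, so it lies inside.
All remaining points lie in this disk, and no smaller disk contains both endpoints, so this is the minimum enclosing circle.
Diameter = 2r = 2√85 ≈ 18.44.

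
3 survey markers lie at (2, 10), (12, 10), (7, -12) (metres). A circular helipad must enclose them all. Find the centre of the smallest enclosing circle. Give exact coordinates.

Call the three points A, B, C in the order given.
Side lengths²: AB² = 100, AC² = 509, BC² = 509.
Since BC² = 509 < 509 + 100 = 609, the triangle is acute, so the smallest enclosing circle is the circumcircle.
Circumcentre = (7, -19/44), r² = 259081/1936.
Centre = (7, -19/44).

(7, -19/44)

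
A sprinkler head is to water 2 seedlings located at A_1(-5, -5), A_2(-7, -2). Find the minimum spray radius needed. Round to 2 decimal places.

1.80

The smallest circle enclosing two points has them as diameter endpoints.
Centre = midpoint = (-6, -3.5); r² = |A_1A_2|²/4 = 13/4 = 3.25.
r = √(3.25) ≈ 1.80.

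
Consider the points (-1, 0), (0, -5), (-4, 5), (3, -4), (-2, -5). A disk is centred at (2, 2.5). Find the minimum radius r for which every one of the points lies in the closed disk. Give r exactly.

The required radius is the distance from (2, 2.5) to the farthest point.
Squared distances: 15.25, 60.25, 42.25, 43.25, 72.25.
Maximum is 72.25, attained at (-2, -5).
r = √(72.25) = 8.5.

8.5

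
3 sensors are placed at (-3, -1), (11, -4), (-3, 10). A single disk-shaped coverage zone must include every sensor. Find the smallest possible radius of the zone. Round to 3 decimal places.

Call the three points A, B, C in the order given.
Side lengths²: AB² = 205, AC² = 121, BC² = 392.
Since BC² = 392 ≥ 205 + 121 = 326, the angle opposite BC is not acute, so the smallest enclosing circle has BC as diameter.
Centre = midpoint of BC = (4, 3), r² = 392/4 = 98.
r = √98 ≈ 9.899.

9.899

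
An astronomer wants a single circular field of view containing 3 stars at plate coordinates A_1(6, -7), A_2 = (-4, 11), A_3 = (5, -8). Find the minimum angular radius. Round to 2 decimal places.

Side lengths²: A_1A_2² = 424, A_1A_3² = 2, A_2A_3² = 442.
Since A_2A_3² = 442 ≥ 424 + 2 = 426, the angle opposite A_2A_3 is not acute, so the smallest enclosing circle has A_2A_3 as diameter.
Centre = midpoint of A_2A_3 = (0.5, 1.5), r² = 442/4 = 110.5.
r = √(110.5) ≈ 10.51.

10.51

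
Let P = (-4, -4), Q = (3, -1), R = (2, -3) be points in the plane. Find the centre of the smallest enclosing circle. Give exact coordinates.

(-0.5, -2.5)

Side lengths²: PQ² = 58, PR² = 37, QR² = 5.
Since PQ² = 58 ≥ 37 + 5 = 42, the angle opposite PQ is not acute, so the smallest enclosing circle has PQ as diameter.
Centre = midpoint of PQ = (-0.5, -2.5), r² = 58/4 = 14.5.
Centre = (-0.5, -2.5).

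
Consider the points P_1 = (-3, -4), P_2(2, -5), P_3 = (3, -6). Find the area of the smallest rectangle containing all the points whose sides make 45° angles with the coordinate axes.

16

In coordinates u = x + y, v = x − y the rectangle is axis-aligned; the map (x,y)→(u,v) scales areas by 2.
u-values: -7, -3, -3; range = -3 − (-7) = 4.
v-values: 1, 7, 9; range = 9 − 1 = 8.
Area = (4 × 8) / 2 = 16.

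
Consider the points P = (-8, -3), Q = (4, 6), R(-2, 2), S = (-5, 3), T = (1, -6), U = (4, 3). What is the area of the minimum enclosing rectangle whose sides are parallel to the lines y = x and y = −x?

In coordinates u = x + y, v = x − y the rectangle is axis-aligned; the map (x,y)→(u,v) scales areas by 2.
u-values: -11, 10, 0, -2, -5, 7; range = 10 − (-11) = 21.
v-values: -5, -2, -4, -8, 7, 1; range = 7 − (-8) = 15.
Area = (21 × 15) / 2 = 157.5.

157.5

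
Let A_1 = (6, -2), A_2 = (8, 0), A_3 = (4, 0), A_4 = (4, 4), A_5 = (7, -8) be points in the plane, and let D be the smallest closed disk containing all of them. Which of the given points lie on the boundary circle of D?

A smallest enclosing disk is always determined by at most three of the input points on its boundary.
The farthest pair is A_4–A_5 with squared distance 153. The circle on this segment as diameter has centre (5.5, -2) and r² = 153/4 = 38.25.
Check A_1: distance² to centre = 0.25 ≤ 38.25, so it lies inside.
All remaining points lie in this disk, and no smaller disk contains both endpoints, so this is the minimum enclosing circle.
The points at distance exactly r from the centre are A_4, A_5 — 2 points.

A_4, A_5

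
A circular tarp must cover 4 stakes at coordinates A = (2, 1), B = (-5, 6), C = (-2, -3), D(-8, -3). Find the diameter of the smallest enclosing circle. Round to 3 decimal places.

A smallest enclosing disk is always determined by at most three of the input points on its boundary.
The minimum enclosing circle is determined by three boundary points: A, B, D.
Their circumcentre is (-47/13, 7/13) with r² = 5365/169.
The farthest remaining point C is at distance² 2557/169 ≤ 5365/169.
Diameter = 2r = 2√(5365/169) ≈ 11.269.

11.269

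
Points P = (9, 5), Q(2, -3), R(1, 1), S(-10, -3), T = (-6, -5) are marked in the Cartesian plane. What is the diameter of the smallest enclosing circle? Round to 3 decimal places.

20.616

The farthest pair is P–S with squared distance 425. The circle on this segment as diameter has centre (-0.5, 1) and r² = 425/4 = 106.25.
Check Q: distance² to centre = 22.25 ≤ 106.25, so it lies inside.
All remaining points lie in this disk, and no smaller disk contains both endpoints, so this is the minimum enclosing circle.
Diameter = 2r = 2√(106.25) ≈ 20.616.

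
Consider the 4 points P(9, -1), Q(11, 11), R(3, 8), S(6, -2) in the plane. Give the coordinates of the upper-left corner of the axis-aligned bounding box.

(3, 11)

x-range [3, 11], y-range [-2, 11].
The upper-left corner is (3, 11).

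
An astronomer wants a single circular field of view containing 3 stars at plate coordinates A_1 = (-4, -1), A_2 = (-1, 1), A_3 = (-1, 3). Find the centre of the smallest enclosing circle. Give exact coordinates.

(-2.5, 1)

Side lengths²: A_1A_2² = 13, A_1A_3² = 25, A_2A_3² = 4.
Since A_1A_3² = 25 ≥ 13 + 4 = 17, the angle opposite A_1A_3 is not acute, so the smallest enclosing circle has A_1A_3 as diameter.
Centre = midpoint of A_1A_3 = (-2.5, 1), r² = 25/4 = 6.25.
Centre = (-2.5, 1).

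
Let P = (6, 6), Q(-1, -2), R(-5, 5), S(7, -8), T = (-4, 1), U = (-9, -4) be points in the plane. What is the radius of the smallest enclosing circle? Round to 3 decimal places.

A smallest enclosing disk is always determined by at most three of the input points on its boundary.
The minimum enclosing circle is determined by three boundary points: P, S, U.
Their circumcentre is (3/22, -16/11) with r² = 43537/484.
The farthest remaining point R is at distance² 32933/484 ≤ 43537/484.
r = √(43537/484) ≈ 9.484.

9.484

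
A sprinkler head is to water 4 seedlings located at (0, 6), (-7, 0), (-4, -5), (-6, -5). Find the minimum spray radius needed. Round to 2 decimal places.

6.26

By Welzl's lemma the MEC is supported by two points (diametrically opposite) or three points (on a circumcircle).
The farthest pair is (0, 6)–(-6, -5) with squared distance 157. The circle on this segment as diameter has centre (-3, 0.5) and r² = 157/4 = 39.25.
Check (-7, 0): distance² to centre = 16.25 ≤ 39.25, so it lies inside.
All remaining points lie in this disk, and no smaller disk contains both endpoints, so this is the minimum enclosing circle.
r = √(39.25) ≈ 6.26.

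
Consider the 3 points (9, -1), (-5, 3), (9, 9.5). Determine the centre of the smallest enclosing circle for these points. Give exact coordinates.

(41/14, 4.25)

Call the three points A, B, C in the order given.
Side lengths²: AB² = 212, AC² = 110.25, BC² = 238.25.
Since BC² = 238.25 < 212 + 110.25 = 322.25, the triangle is acute, so the smallest enclosing circle is the circumcircle.
Circumcentre = (41/14, 4.25), r² = 50509/784.
Centre = (41/14, 4.25).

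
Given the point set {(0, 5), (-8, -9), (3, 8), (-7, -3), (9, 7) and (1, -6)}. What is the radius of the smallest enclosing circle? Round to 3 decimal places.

11.673

The minimum enclosing circle of a finite set is fixed by two of the points (as a diameter) or three (as a circumcircle).
The farthest pair is (-8, -9)–(9, 7) with squared distance 545. The circle on this segment as diameter has centre (0.5, -1) and r² = 545/4 = 136.25.
Check (0, 5): distance² to centre = 36.25 ≤ 136.25, so it lies inside.
All remaining points lie in this disk, and no smaller disk contains both endpoints, so this is the minimum enclosing circle.
r = √(136.25) ≈ 11.673.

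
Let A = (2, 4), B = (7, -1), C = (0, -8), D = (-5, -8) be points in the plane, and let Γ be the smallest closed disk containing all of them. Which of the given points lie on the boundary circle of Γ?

The minimum enclosing circle of a finite set is fixed by two of the points (as a diameter) or three (as a circumcircle).
The minimum enclosing circle is determined by three boundary points: A, B, D.
Their circumcentre is (3/38, -111/38) with r² = 37249/722.
The farthest remaining point C is at distance² 18629/722 ≤ 37249/722.
The points at distance exactly r from the centre are A, B, D — 3 points.

A, B, D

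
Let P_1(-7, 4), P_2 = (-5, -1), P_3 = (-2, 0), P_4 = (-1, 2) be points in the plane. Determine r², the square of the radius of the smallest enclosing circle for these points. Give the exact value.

3625/338

The minimum enclosing circle is determined by three boundary points: P_1, P_2, P_4.
Their circumcentre is (-111/26, 57/26) with r² = 3625/338.
The farthest remaining point P_3 is at distance² 3365/338 ≤ 3625/338.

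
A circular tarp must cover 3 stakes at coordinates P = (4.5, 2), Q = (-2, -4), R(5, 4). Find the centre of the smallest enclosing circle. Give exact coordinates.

Side lengths²: PQ² = 78.25, PR² = 4.25, QR² = 113.
Since QR² = 113 ≥ 78.25 + 4.25 = 82.5, the angle opposite QR is not acute, so the smallest enclosing circle has QR as diameter.
Centre = midpoint of QR = (1.5, 0), r² = 113/4 = 28.25.
Centre = (1.5, 0).

(1.5, 0)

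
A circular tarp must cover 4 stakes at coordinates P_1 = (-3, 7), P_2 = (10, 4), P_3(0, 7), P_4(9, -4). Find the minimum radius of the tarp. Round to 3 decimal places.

By Welzl's lemma the MEC is supported by two points (diametrically opposite) or three points (on a circumcircle).
The farthest pair is P_1–P_4 with squared distance 265. The circle on this segment as diameter has centre (3, 1.5) and r² = 265/4 = 66.25.
Check P_2: distance² to centre = 55.25 ≤ 66.25, so it lies inside.
All remaining points lie in this disk, and no smaller disk contains both endpoints, so this is the minimum enclosing circle.
r = √(66.25) ≈ 8.139.

8.139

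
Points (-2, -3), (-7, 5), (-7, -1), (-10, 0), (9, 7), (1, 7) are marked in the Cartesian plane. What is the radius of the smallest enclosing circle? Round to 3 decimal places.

The minimum enclosing circle of a finite set is fixed by two of the points (as a diameter) or three (as a circumcircle).
The farthest pair is (-10, 0)–(9, 7) with squared distance 410. The circle on this segment as diameter has centre (-0.5, 3.5) and r² = 410/4 = 102.5.
Check (-2, -3): distance² to centre = 44.5 ≤ 102.5, so it lies inside.
All remaining points lie in this disk, and no smaller disk contains both endpoints, so this is the minimum enclosing circle.
r = √(102.5) ≈ 10.124.

10.124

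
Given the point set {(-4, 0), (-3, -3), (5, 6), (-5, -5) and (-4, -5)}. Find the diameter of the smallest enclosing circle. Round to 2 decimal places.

14.87

By Welzl's lemma the MEC is supported by two points (diametrically opposite) or three points (on a circumcircle).
The farthest pair is (5, 6)–(-5, -5) with squared distance 221. The circle on this segment as diameter has centre (0, 0.5) and r² = 221/4 = 55.25.
Check (-4, 0): distance² to centre = 16.25 ≤ 55.25, so it lies inside.
All remaining points lie in this disk, and no smaller disk contains both endpoints, so this is the minimum enclosing circle.
Diameter = 2r = 2√(55.25) ≈ 14.87.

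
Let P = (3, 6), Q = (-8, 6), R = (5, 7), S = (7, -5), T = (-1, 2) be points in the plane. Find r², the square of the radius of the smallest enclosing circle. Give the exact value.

86.5

By Welzl's lemma the MEC is supported by two points (diametrically opposite) or three points (on a circumcircle).
The farthest pair is Q–S with squared distance 346. The circle on this segment as diameter has centre (-0.5, 0.5) and r² = 346/4 = 86.5.
Check P: distance² to centre = 42.5 ≤ 86.5, so it lies inside.
All remaining points lie in this disk, and no smaller disk contains both endpoints, so this is the minimum enclosing circle.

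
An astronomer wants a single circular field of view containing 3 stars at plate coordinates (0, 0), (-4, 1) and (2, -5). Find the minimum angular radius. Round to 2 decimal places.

4.24

Call the three points A, B, C in the order given.
Side lengths²: AB² = 17, AC² = 29, BC² = 72.
Since BC² = 72 ≥ 29 + 17 = 46, the angle opposite BC is not acute, so the smallest enclosing circle has BC as diameter.
Centre = midpoint of BC = (-1, -2), r² = 72/4 = 18.
r = √18 ≈ 4.24.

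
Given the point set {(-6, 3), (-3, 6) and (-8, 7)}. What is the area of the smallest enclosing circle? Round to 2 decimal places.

22.69

Call the three points A, B, C in the order given.
Side lengths²: AB² = 18, AC² = 20, BC² = 26.
Since BC² = 26 < 20 + 18 = 38, the triangle is acute, so the smallest enclosing circle is the circumcircle.
Circumcentre = (-17/3, 17/3), r² = 65/9.
Area = π·r² = π·65/9 ≈ 22.69.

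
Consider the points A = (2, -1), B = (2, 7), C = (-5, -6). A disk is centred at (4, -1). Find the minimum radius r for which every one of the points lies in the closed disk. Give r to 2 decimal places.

The required radius is the distance from (4, -1) to the farthest point.
Squared distances: 4, 68, 106.
Maximum is 106, attained at C.
r = √106 ≈ 10.30.

10.30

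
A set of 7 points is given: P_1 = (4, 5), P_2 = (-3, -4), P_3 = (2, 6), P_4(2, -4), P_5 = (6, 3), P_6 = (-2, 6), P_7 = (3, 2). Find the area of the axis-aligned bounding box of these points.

90

x ranges over [-3, 6], width 9.
y ranges over [-4, 6], height 10.
Area = 9 × 10 = 90.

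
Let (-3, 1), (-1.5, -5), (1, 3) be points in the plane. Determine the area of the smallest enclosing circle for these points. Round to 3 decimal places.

55.174

Call the three points A, B, C in the order given.
Side lengths²: AB² = 38.25, AC² = 20, BC² = 70.25.
Since BC² = 70.25 ≥ 38.25 + 20 = 58.25, the angle opposite BC is not acute, so the smallest enclosing circle has BC as diameter.
Centre = midpoint of BC = (-0.25, -1), r² = 70.25/4 = 17.5625.
Area = π·r² = π·17.5625 ≈ 55.174.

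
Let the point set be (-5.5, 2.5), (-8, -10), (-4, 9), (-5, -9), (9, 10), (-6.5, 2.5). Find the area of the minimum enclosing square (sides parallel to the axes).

The bounding box has width 17 and height 20.
An axis-aligned square enclosing the set must have side ≥ max(width, height).
So the minimum side is max(17, 20) = 20.
Area = 20² = 400.

400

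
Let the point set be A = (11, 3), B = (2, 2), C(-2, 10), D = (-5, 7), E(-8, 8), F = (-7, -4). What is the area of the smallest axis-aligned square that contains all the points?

The bounding box has width 19 and height 14.
An axis-aligned square enclosing the set must have side ≥ max(width, height).
So the minimum side is max(19, 14) = 19.
Area = 19² = 361.

361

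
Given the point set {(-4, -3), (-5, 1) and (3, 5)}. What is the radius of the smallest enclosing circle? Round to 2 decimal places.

5.32

Call the three points A, B, C in the order given.
Side lengths²: AB² = 17, AC² = 113, BC² = 80.
Since AC² = 113 ≥ 80 + 17 = 97, the angle opposite AC is not acute, so the smallest enclosing circle has AC as diameter.
Centre = midpoint of AC = (-0.5, 1), r² = 113/4 = 28.25.
r = √(28.25) ≈ 5.32.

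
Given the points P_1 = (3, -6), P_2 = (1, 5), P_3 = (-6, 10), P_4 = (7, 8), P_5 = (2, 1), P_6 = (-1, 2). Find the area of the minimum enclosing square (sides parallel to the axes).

256

The bounding box has width 13 and height 16.
An axis-aligned square enclosing the set must have side ≥ max(width, height).
So the minimum side is max(13, 16) = 16.
Area = 16² = 256.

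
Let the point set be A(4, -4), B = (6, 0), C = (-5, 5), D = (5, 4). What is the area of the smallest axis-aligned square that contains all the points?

121

The bounding box has width 11 and height 9.
An axis-aligned square enclosing the set must have side ≥ max(width, height).
So the minimum side is max(11, 9) = 11.
Area = 11² = 121.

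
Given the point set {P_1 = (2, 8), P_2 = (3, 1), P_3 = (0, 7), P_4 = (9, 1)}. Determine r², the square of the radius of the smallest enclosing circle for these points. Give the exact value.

The farthest pair is P_3–P_4 with squared distance 117. The circle on this segment as diameter has centre (4.5, 4) and r² = 117/4 = 29.25.
Check P_1: distance² to centre = 22.25 ≤ 29.25, so it lies inside.
All remaining points lie in this disk, and no smaller disk contains both endpoints, so this is the minimum enclosing circle.

29.25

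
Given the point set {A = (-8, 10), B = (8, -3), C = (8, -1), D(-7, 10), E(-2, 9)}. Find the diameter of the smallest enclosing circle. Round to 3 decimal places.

The minimum enclosing circle of a finite set is fixed by two of the points (as a diameter) or three (as a circumcircle).
The farthest pair is A–B with squared distance 425. The circle on this segment as diameter has centre (0, 3.5) and r² = 425/4 = 106.25.
Check C: distance² to centre = 84.25 ≤ 106.25, so it lies inside.
All remaining points lie in this disk, and no smaller disk contains both endpoints, so this is the minimum enclosing circle.
Diameter = 2r = 2√(106.25) ≈ 20.616.

20.616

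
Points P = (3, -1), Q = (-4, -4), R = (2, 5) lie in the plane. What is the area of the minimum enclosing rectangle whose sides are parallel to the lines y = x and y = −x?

In coordinates u = x + y, v = x − y the rectangle is axis-aligned; the map (x,y)→(u,v) scales areas by 2.
u-values: 2, -8, 7; range = 7 − (-8) = 15.
v-values: 4, 0, -3; range = 4 − (-3) = 7.
Area = (15 × 7) / 2 = 52.5.

52.5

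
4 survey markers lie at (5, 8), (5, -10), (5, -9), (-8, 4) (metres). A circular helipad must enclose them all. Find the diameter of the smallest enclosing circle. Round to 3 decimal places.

19.989

The minimum enclosing circle of a finite set is fixed by two of the points (as a diameter) or three (as a circumcircle).
The minimum enclosing circle is determined by three boundary points: (5, 8), (5, -10), (-8, 4).
Their circumcentre is (17/26, -1) with r² = 67525/676.
The farthest remaining point (5, -9) is at distance² 56033/676 ≤ 67525/676.
Diameter = 2r = 2√(67525/676) ≈ 19.989.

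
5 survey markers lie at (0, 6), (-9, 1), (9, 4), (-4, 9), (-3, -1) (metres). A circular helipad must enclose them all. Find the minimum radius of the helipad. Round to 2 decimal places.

9.12

By Welzl's lemma the MEC is supported by two points (diametrically opposite) or three points (on a circumcircle).
The farthest pair is (-9, 1)–(9, 4) with squared distance 333. The circle on this segment as diameter has centre (0, 2.5) and r² = 333/4 = 83.25.
Check (0, 6): distance² to centre = 12.25 ≤ 83.25, so it lies inside.
All remaining points lie in this disk, and no smaller disk contains both endpoints, so this is the minimum enclosing circle.
r = √(83.25) ≈ 9.12.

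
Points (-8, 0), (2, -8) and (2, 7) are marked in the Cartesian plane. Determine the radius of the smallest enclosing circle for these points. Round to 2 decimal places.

Call the three points A, B, C in the order given.
Side lengths²: AB² = 164, AC² = 149, BC² = 225.
Since BC² = 225 < 164 + 149 = 313, the triangle is acute, so the smallest enclosing circle is the circumcircle.
Circumcentre = (-0.2, -0.5), r² = 61.09.
r = √(61.09) ≈ 7.82.

7.82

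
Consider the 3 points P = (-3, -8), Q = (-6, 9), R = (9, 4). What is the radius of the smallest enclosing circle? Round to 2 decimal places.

Side lengths²: PQ² = 298, PR² = 288, QR² = 250.
Since PQ² = 298 < 288 + 250 = 538, the triangle is acute, so the smallest enclosing circle is the circumcircle.
Circumcentre = (-0.25, 1.25), r² = 93.125.
r = √(93.125) ≈ 9.65.

9.65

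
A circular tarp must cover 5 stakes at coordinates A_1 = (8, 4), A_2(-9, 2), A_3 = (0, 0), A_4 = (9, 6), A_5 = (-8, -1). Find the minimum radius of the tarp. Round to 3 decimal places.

The minimum enclosing circle is determined by three boundary points: A_2, A_4, A_5.
Their circumcentre is (4/29, 98/29) with r² = 71825/841.
The farthest remaining point A_1 is at distance² 52308/841 ≤ 71825/841.
r = √(71825/841) ≈ 9.241.

9.241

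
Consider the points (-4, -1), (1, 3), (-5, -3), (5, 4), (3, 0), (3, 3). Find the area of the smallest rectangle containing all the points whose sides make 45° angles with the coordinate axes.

In coordinates u = x + y, v = x − y the rectangle is axis-aligned; the map (x,y)→(u,v) scales areas by 2.
u-values: -5, 4, -8, 9, 3, 6; range = 9 − (-8) = 17.
v-values: -3, -2, -2, 1, 3, 0; range = 3 − (-3) = 6.
Area = (17 × 6) / 2 = 51.

51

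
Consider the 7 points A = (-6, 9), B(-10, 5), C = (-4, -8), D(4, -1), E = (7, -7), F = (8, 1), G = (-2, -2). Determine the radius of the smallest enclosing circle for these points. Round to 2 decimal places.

By Welzl's lemma the MEC is supported by two points (diametrically opposite) or three points (on a circumcircle).
The minimum enclosing circle is determined by three boundary points: A, B, E.
Their circumcentre is (-51/58, -7/58) with r² = 184025/1682.
The farthest remaining point F is at distance² 134725/1682 ≤ 184025/1682.
r = √(184025/1682) ≈ 10.46.

10.46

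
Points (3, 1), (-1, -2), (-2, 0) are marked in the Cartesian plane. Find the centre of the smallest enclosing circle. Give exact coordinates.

Call the three points A, B, C in the order given.
Side lengths²: AB² = 25, AC² = 26, BC² = 5.
Since AC² = 26 < 25 + 5 = 30, the triangle is acute, so the smallest enclosing circle is the circumcircle.
Circumcentre = (13/22, 1/22), r² = 1625/242.
Centre = (13/22, 1/22).

(13/22, 1/22)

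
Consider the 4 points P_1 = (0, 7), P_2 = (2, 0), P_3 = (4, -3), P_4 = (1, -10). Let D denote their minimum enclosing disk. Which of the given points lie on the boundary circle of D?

P_1, P_4

The minimum enclosing circle of a finite set is fixed by two of the points (as a diameter) or three (as a circumcircle).
The farthest pair is P_1–P_4 with squared distance 290. The circle on this segment as diameter has centre (0.5, -1.5) and r² = 290/4 = 72.5.
Check P_2: distance² to centre = 4.5 ≤ 72.5, so it lies inside.
All remaining points lie in this disk, and no smaller disk contains both endpoints, so this is the minimum enclosing circle.
The points at distance exactly r from the centre are P_1, P_4 — 2 points.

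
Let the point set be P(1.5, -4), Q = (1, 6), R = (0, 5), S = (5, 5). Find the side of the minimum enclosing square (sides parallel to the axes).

10

The bounding box has width 5 and height 10.
An axis-aligned square enclosing the set must have side ≥ max(width, height).
So the minimum side is max(5, 10) = 10.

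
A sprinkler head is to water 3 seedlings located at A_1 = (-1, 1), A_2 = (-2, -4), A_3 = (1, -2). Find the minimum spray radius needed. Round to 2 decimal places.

2.55

Side lengths²: A_1A_2² = 26, A_1A_3² = 13, A_2A_3² = 13.
Since A_1A_2² = 26 ≥ 13 + 13 = 26, the angle opposite A_1A_2 is not acute, so the smallest enclosing circle has A_1A_2 as diameter.
Centre = midpoint of A_1A_2 = (-1.5, -1.5), r² = 26/4 = 6.5.
r = √(6.5) ≈ 2.55.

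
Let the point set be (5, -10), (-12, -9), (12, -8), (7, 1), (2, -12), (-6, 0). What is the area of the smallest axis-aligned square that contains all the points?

576

The bounding box has width 24 and height 13.
An axis-aligned square enclosing the set must have side ≥ max(width, height).
So the minimum side is max(24, 13) = 24.
Area = 24² = 576.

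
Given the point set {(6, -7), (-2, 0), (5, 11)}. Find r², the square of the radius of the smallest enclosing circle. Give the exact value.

Call the three points A, B, C in the order given.
Side lengths²: AB² = 113, AC² = 325, BC² = 170.
Since AC² = 325 ≥ 170 + 113 = 283, the angle opposite AC is not acute, so the smallest enclosing circle has AC as diameter.
Centre = midpoint of AC = (5.5, 2), r² = 325/4 = 81.25.

81.25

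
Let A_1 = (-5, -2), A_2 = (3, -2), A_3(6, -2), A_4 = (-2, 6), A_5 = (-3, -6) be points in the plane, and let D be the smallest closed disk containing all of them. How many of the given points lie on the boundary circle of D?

The minimum enclosing circle of a finite set is fixed by two of the points (as a diameter) or three (as a circumcircle).
The minimum enclosing circle is determined by three boundary points: A_3, A_4, A_5.
Their circumcentre is (-5/26, -5/26) with r² = 14065/338.
The farthest remaining point A_1 is at distance² 8917/338 ≤ 14065/338.
The points at distance exactly r from the centre are A_3, A_4, A_5 — 3 points.

3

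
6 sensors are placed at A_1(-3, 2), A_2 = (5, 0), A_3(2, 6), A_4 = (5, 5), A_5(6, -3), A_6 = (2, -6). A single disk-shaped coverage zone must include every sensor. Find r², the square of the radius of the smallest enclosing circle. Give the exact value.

36

The minimum enclosing circle of a finite set is fixed by two of the points (as a diameter) or three (as a circumcircle).
The farthest pair is A_3–A_6 with squared distance 144. The circle on this segment as diameter has centre (2, 0) and r² = 144/4 = 36.
Check A_1: distance² to centre = 29 ≤ 36, so it lies inside.
All remaining points lie in this disk, and no smaller disk contains both endpoints, so this is the minimum enclosing circle.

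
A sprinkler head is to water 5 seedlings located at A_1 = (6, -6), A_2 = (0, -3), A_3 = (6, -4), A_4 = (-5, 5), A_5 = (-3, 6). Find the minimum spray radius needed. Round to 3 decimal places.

7.778

A smallest enclosing disk is always determined by at most three of the input points on its boundary.
The farthest pair is A_1–A_4 with squared distance 242. The circle on this segment as diameter has centre (0.5, -0.5) and r² = 242/4 = 60.5.
Check A_2: distance² to centre = 6.5 ≤ 60.5, so it lies inside.
All remaining points lie in this disk, and no smaller disk contains both endpoints, so this is the minimum enclosing circle.
r = √(60.5) ≈ 7.778.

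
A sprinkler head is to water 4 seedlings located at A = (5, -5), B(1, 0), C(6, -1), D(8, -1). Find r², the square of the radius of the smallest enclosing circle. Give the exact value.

25625/1922

A smallest enclosing disk is always determined by at most three of the input points on its boundary.
The minimum enclosing circle is determined by three boundary points: A, B, D.
Their circumcentre is (271/62, -87/62) with r² = 25625/1922.
The farthest remaining point C is at distance² 5413/1922 ≤ 25625/1922.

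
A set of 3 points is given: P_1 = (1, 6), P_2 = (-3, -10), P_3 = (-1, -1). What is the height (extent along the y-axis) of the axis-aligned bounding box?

max y = 6, min y = -10, so height = 16.

16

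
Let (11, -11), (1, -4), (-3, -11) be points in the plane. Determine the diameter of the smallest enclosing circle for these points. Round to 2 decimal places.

14.06

Call the three points A, B, C in the order given.
Side lengths²: AB² = 149, AC² = 196, BC² = 65.
Since AC² = 196 < 149 + 65 = 214, the triangle is acute, so the smallest enclosing circle is the circumcircle.
Circumcentre = (4, -145/14), r² = 9685/196.
Diameter = 2r = 2√(9685/196) ≈ 14.06.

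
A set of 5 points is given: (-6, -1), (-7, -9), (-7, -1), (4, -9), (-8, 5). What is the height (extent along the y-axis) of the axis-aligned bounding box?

max y = 5, min y = -9, so height = 14.

14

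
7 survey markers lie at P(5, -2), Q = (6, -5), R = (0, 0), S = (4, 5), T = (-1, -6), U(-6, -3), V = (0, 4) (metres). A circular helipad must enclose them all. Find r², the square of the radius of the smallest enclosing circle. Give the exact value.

The minimum enclosing circle is determined by three boundary points: Q, S, U.
Their circumcentre is (15/29, -26/29) with r² = 39442/841.
The farthest remaining point T is at distance² 23840/841 ≤ 39442/841.

39442/841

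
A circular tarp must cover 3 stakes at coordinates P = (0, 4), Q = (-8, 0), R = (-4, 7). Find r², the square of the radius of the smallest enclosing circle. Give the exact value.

20.3125

Side lengths²: PQ² = 80, PR² = 25, QR² = 65.
Since PQ² = 80 < 65 + 25 = 90, the triangle is acute, so the smallest enclosing circle is the circumcircle.
Circumcentre = (-4.25, 2.5), r² = 20.3125.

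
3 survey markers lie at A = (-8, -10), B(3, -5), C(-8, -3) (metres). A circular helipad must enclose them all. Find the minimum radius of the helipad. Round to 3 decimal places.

Side lengths²: AB² = 146, AC² = 49, BC² = 125.
Since AB² = 146 < 125 + 49 = 174, the triangle is acute, so the smallest enclosing circle is the circumcircle.
Circumcentre = (-65/22, -6.5), r² = 9125/242.
r = √(9125/242) ≈ 6.141.

6.141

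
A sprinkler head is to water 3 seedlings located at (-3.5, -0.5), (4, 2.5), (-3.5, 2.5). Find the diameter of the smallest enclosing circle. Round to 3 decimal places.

Call the three points A, B, C in the order given.
Side lengths²: AB² = 65.25, AC² = 9, BC² = 56.25.
Since AB² = 65.25 ≥ 56.25 + 9 = 65.25, the angle opposite AB is not acute, so the smallest enclosing circle has AB as diameter.
Centre = midpoint of AB = (0.25, 1), r² = 65.25/4 = 16.3125.
Diameter = 2r = 2√(16.3125) ≈ 8.078.

8.078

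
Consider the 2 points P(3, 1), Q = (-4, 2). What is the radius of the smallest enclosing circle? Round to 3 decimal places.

3.536

The smallest circle enclosing two points has them as diameter endpoints.
Centre = midpoint = (-0.5, 1.5); r² = |PQ|²/4 = 50/4 = 12.5.
r = √(12.5) ≈ 3.536.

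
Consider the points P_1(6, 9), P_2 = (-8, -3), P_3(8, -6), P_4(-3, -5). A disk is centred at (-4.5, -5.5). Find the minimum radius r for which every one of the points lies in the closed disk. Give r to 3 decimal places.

The required radius is the distance from (-4.5, -5.5) to the farthest point.
Squared distances: 320.5, 18.5, 156.5, 2.5.
Maximum is 320.5, attained at P_1.
r = √(320.5) ≈ 17.903.

17.903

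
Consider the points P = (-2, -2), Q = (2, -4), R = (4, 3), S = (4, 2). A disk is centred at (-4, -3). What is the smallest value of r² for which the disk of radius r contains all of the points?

The required radius is the distance from (-4, -3) to the farthest point.
Squared distances: 5, 37, 100, 89.
Maximum is 100, attained at R.

100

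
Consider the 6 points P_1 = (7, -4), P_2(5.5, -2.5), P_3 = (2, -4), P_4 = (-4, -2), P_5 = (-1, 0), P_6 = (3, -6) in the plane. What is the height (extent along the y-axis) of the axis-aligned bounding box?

6

max y = 0, min y = -6, so height = 6.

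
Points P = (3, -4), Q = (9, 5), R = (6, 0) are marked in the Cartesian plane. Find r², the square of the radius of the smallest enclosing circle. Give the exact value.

Side lengths²: PQ² = 117, PR² = 25, QR² = 34.
Since PQ² = 117 ≥ 34 + 25 = 59, the angle opposite PQ is not acute, so the smallest enclosing circle has PQ as diameter.
Centre = midpoint of PQ = (6, 0.5), r² = 117/4 = 29.25.

29.25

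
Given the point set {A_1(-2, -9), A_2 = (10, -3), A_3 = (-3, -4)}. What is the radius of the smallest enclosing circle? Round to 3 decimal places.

6.757

Side lengths²: A_1A_2² = 180, A_1A_3² = 26, A_2A_3² = 170.
Since A_1A_2² = 180 < 170 + 26 = 196, the triangle is acute, so the smallest enclosing circle is the circumcircle.
Circumcentre = (40/11, -58/11), r² = 5525/121.
r = √(5525/121) ≈ 6.757.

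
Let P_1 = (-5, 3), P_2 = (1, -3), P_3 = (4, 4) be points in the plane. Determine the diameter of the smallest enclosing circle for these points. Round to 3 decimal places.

9.753

Side lengths²: P_1P_2² = 72, P_1P_3² = 82, P_2P_3² = 58.
Since P_1P_3² = 82 < 72 + 58 = 130, the triangle is acute, so the smallest enclosing circle is the circumcircle.
Circumcentre = (-0.3, 1.7), r² = 23.78.
Diameter = 2r = 2√(23.78) ≈ 9.753.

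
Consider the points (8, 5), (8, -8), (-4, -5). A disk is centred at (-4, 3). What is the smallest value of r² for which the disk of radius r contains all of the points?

The required radius is the distance from (-4, 3) to the farthest point.
Squared distances: 148, 265, 64.
Maximum is 265, attained at (8, -8).

265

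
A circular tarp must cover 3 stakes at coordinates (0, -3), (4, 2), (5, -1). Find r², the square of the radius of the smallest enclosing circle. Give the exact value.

10.25

Call the three points A, B, C in the order given.
Side lengths²: AB² = 41, AC² = 29, BC² = 10.
Since AB² = 41 ≥ 29 + 10 = 39, the angle opposite AB is not acute, so the smallest enclosing circle has AB as diameter.
Centre = midpoint of AB = (2, -0.5), r² = 41/4 = 10.25.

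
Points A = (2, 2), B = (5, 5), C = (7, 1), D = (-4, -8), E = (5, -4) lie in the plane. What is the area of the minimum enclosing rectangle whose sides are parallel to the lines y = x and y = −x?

In coordinates u = x + y, v = x − y the rectangle is axis-aligned; the map (x,y)→(u,v) scales areas by 2.
u-values: 4, 10, 8, -12, 1; range = 10 − (-12) = 22.
v-values: 0, 0, 6, 4, 9; range = 9 − 0 = 9.
Area = (22 × 9) / 2 = 99.

99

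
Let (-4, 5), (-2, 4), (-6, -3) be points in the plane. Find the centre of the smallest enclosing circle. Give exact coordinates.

Call the three points A, B, C in the order given.
Side lengths²: AB² = 5, AC² = 68, BC² = 65.
Since AC² = 68 < 65 + 5 = 70, the triangle is acute, so the smallest enclosing circle is the circumcircle.
Circumcentre = (-43/9, 17/18), r² = 5525/324.
Centre = (-43/9, 17/18).

(-43/9, 17/18)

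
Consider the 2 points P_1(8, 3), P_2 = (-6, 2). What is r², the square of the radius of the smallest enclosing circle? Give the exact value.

49.25

The smallest circle enclosing two points has them as diameter endpoints.
Centre = midpoint = (1, 2.5); r² = |P_1P_2|²/4 = 197/4 = 49.25.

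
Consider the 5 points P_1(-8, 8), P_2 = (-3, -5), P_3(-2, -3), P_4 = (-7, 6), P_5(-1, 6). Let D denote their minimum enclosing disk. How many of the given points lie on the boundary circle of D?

2

By Welzl's lemma the MEC is supported by two points (diametrically opposite) or three points (on a circumcircle).
The farthest pair is P_1–P_2 with squared distance 194. The circle on this segment as diameter has centre (-5.5, 1.5) and r² = 194/4 = 48.5.
Check P_3: distance² to centre = 32.5 ≤ 48.5, so it lies inside.
All remaining points lie in this disk, and no smaller disk contains both endpoints, so this is the minimum enclosing circle.
The points at distance exactly r from the centre are P_1, P_2 — 2 points.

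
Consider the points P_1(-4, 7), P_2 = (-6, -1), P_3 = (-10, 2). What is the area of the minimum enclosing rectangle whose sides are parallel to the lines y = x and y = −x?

In coordinates u = x + y, v = x − y the rectangle is axis-aligned; the map (x,y)→(u,v) scales areas by 2.
u-values: 3, -7, -8; range = 3 − (-8) = 11.
v-values: -11, -5, -12; range = -5 − (-12) = 7.
Area = (11 × 7) / 2 = 38.5.

38.5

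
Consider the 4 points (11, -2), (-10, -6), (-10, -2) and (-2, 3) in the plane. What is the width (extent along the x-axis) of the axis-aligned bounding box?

21

max x = 11, min x = -10, so width = 21.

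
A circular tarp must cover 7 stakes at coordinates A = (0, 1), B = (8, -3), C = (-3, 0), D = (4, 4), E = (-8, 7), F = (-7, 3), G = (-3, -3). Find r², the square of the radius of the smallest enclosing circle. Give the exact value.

The minimum enclosing circle of a finite set is fixed by two of the points (as a diameter) or three (as a circumcircle).
The farthest pair is B–E with squared distance 356. The circle on this segment as diameter has centre (0, 2) and r² = 356/4 = 89.
Check A: distance² to centre = 1 ≤ 89, so it lies inside.
All remaining points lie in this disk, and no smaller disk contains both endpoints, so this is the minimum enclosing circle.

89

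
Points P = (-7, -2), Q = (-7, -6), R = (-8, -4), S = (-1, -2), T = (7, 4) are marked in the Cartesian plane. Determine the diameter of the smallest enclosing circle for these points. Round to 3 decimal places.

17.205

The farthest pair is Q–T with squared distance 296. The circle on this segment as diameter has centre (0, -1) and r² = 296/4 = 74.
Check P: distance² to centre = 50 ≤ 74, so it lies inside.
All remaining points lie in this disk, and no smaller disk contains both endpoints, so this is the minimum enclosing circle.
Diameter = 2r = 2√74 ≈ 17.205.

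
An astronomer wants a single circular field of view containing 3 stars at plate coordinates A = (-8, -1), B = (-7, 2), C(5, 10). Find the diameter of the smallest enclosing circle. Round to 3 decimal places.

Side lengths²: AB² = 10, AC² = 290, BC² = 208.
Since AC² = 290 ≥ 208 + 10 = 218, the angle opposite AC is not acute, so the smallest enclosing circle has AC as diameter.
Centre = midpoint of AC = (-1.5, 4.5), r² = 290/4 = 72.5.
Diameter = 2r = 2√(72.5) ≈ 17.029.

17.029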